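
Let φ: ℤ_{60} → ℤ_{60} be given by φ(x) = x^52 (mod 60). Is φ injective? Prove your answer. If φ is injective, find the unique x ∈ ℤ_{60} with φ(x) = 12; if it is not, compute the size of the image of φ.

φ(2): Repeated squaring mod 60: 2^1 ≡ 2, 2^2 ≡ 2² = 4, 2^4 ≡ 4² = 16, 2^8 ≡ 16² = 256 ≡ 16, 2^16 ≡ 16² = 256 ≡ 16, 2^32 ≡ 16² = 256 ≡ 16. Since 52 = 32 + 16 + 4, 2^52 ≡ 16·16·16: 16·16 = 256 ≡ 16, then 16·16 = 256 ≡ 16. So 2^52 ≡ 16 (mod 60).
φ(4): Repeated squaring mod 60: 4^1 ≡ 4, 4^2 ≡ 4² = 16, 4^4 ≡ 16² = 256 ≡ 16, 4^8 ≡ 16² = 256 ≡ 16, 4^16 ≡ 16² = 256 ≡ 16, 4^32 ≡ 16² = 256 ≡ 16. Since 52 = 32 + 16 + 4, 4^52 ≡ 16·16·16: 16·16 = 256 ≡ 16, then 16·16 = 256 ≡ 16. So 4^52 ≡ 16 (mod 60).
So φ(2) = φ(4) = 16 while 2 ≠ 4, thus φ is not injective.
Since φ is not injective, we determine |image(φ)|. Computing x^52 mod 60 for each x (by repeated squaring, reducing mod 60 at every step), the values φ(0), φ(1), …, φ(59) are: 0, 1, 16, 21, 16, 25, 36, 1, 16, 21, 40, 1, 36, 1, 16, 45, 16, 1, 36, 1, 40, 21, 16, 1, 36, 25, 16, 21, 16, 1, 0, 1, 16, 21, 16, 25, 36, 1, 16, 21, 40, 1, 36, 1, 16, 45, 16, 1, 36, 1, 40, 21, 16, 1, 36, 25, 16, 21, 16, 1.
The distinct values are {0, 1, 16, 21, 25, 36, 40, 45}; there are 8 of them.

8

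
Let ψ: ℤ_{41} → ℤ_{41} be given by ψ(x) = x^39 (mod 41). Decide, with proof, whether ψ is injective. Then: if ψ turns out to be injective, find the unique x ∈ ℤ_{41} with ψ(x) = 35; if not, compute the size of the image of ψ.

Since 41 is prime, the nonzero elements of ℤ_{41} form a cyclic group of order 40.
As gcd(39, 40) = 1, raising to the 39th power is a bijection on this group: if x_1^39 ≡ x_2^39 then (x_1x_2^{−1})^39 = 1, and the only element of order dividing gcd(39, 40) = 1 is 1, so x_1 = x_2.
With ψ(0) = 0 this makes ψ injective on all of ℤ_{41}, hence bijective (finite equal-size domain and codomain). In particular ψ is injective.
Since ψ is injective, we find the preimage of 35. The inverse of x ↦ x^39 on (ℤ_{41})^× is x ↦ x^39, because 39·39 = 1521 = 38·40 + 1 ≡ 1 (mod 40) and x^{40} = 1 for x ≠ 0 (Fermat). So ψ⁻¹(35) = 35^39 mod 41.
Repeated squaring mod 41: 35^1 ≡ 35, 35^2 ≡ 35² = 1225 ≡ 36, 35^4 ≡ 36² = 1296 ≡ 25, 35^8 ≡ 25² = 625 ≡ 10, 35^16 ≡ 10² = 100 ≡ 18, 35^32 ≡ 18² = 324 ≡ 37. Since 39 = 32 + 4 + 2 + 1, 35^39 ≡ 37·25·36·35: 37·25 = 925 ≡ 23, then 23·36 = 828 ≡ 8, then 8·35 = 280 ≡ 34. So 35^39 ≡ 34 (mod 41).
Hence ψ⁻¹(35) = 34.

34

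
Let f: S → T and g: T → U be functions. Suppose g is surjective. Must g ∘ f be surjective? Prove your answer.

No. Take S = {1}, T = U = {1, 2}, f(1) = 1, and g = identity (surjective).
Then (g ∘ f)(1) = 1, and 2 ∈ U has no preimage under g ∘ f, so g ∘ f is not surjective.

not surjective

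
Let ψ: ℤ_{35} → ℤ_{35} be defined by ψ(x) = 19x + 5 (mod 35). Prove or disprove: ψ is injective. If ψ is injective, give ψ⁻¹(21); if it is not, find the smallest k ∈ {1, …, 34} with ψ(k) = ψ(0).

By definition, injectivity means: for all u, v in the domain, ψ(u) = ψ(v) implies u = v.
If ψ(u) = ψ(v), then 19u ≡ 19v (mod 35). Because gcd(19, 35) = 1, we may cancel 19 to get u ≡ v (mod 35).
Therefore ψ is injective.
We now compute 19⁻¹ mod 35 explicitly. Euclid's algorithm: 35 = 1·19 + 16, 19 = 1·16 + 3, 16 = 5·3 + 1; back-substituting gives 1 = 24·19 − 13·35, so 19⁻¹ ≡ 24 (mod 35).
Since ψ is injective, we find ψ⁻¹(21): we need 19x ≡ 21 − 5 ≡ 16 (mod 35). Using 19⁻¹ = 24: x ≡ 24·16 = 384 = 10·35 + 34, so x = 34.
Check: ψ(34) = 19·34 + 5 = 651 = 18·35 + 21 ≡ 21 (mod 35).

34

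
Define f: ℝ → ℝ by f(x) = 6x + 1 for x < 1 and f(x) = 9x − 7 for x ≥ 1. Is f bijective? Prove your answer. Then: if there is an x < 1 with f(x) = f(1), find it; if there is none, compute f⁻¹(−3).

Both pieces are strictly increasing (slopes 6 and 9), so each is injective on its own interval.
The left piece maps (−∞, 1) onto (−∞, 7); the right piece maps [1, ∞) onto [2, ∞).
These images overlap. In particular f(1) = 2 (right piece), and solving 6x + 1 = 2 on the left piece gives x = 1/6 < 1.
So f(1/6) = f(1) with 1/6 ≠ 1, and f is not injective, hence not bijective. This x = 1/6 is the requested value below 1.

1/6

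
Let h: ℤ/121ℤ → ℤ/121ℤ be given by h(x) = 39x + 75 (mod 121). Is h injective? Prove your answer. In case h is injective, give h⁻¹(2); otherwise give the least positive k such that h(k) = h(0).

By definition, h is injective when h(x_1) = h(x_2) forces x_1 = x_2.
If h(x_1) = h(x_2), then 39x_1 ≡ 39x_2 (mod 121). Because gcd(39, 121) = 1, we may cancel 39 to get x_1 ≡ x_2 (mod 121).
So h is injective.
We now compute 39⁻¹ mod 121 explicitly. Euclid's algorithm: 121 = 3·39 + 4, 39 = 9·4 + 3, 4 = 1·3 + 1; back-substituting gives 1 = 90·39 − 29·121, so 39⁻¹ ≡ 90 (mod 121).
Since h is injective, we find h⁻¹(2): we need 39x ≡ 2 − 75 ≡ 48 (mod 121). Using 39⁻¹ = 90: x ≡ 90·48 = 4320 = 35·121 + 85, so x = 85.
Check: h(85) = 39·85 + 75 = 3390 = 28·121 + 2 ≡ 2 (mod 121).

85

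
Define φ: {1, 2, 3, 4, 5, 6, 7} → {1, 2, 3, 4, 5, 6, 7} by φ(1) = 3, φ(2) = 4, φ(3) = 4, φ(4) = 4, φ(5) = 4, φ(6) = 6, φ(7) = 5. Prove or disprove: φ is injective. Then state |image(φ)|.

φ(2) = 4 = φ(3) with 2 ≠ 3, so φ is not injective.
The image of φ is {3, 4, 5, 6}, which has 4 elements.

4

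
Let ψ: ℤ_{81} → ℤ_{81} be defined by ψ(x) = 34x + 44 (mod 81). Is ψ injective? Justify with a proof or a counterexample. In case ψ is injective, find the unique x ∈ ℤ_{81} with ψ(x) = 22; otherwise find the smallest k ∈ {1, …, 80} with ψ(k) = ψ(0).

By definition, injectivity means: for all u, v in the domain, ψ(u) = ψ(v) implies u = v.
Suppose ψ(u) = ψ(v) in ℤ_{81}. Then 34u + 44 ≡ 34v + 44 (mod 81), so 34(u − v) ≡ 0 (mod 81).
Since gcd(34, 81) = 1, 34 is invertible modulo 81, hence u − v ≡ 0 (mod 81), i.e. u = v.
Thus ψ is injective.
We now compute 34⁻¹ mod 81 explicitly. Euclid's algorithm: 81 = 2·34 + 13, 34 = 2·13 + 8, 13 = 1·8 + 5, 8 = 1·5 + 3, 5 = 1·3 + 2, 3 = 1·2 + 1; back-substituting gives 1 = 31·34 − 13·81, so 34⁻¹ ≡ 31 (mod 81).
Since ψ is injective, we compute ψ⁻¹(22): solve 34x + 44 ≡ 22 (mod 81), i.e. 34x ≡ 59 (mod 81).
Multiplying by 34⁻¹ = 31 gives x ≡ 31·59 = 1829 = 22·81 + 47 ≡ 47 (mod 81).
Check: ψ(47) = 34·47 + 44 = 1642 = 20·81 + 22 ≡ 22 (mod 81).

47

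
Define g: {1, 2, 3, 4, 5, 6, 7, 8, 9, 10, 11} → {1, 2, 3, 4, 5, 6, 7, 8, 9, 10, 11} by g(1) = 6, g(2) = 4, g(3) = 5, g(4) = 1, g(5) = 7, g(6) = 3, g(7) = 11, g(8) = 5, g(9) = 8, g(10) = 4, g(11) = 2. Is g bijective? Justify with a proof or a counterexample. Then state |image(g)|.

9

g(3) = 5 = g(8) with 3 ≠ 8, so g is not injective, hence not bijective.
The image of g is {1, 2, 3, 4, 5, 6, 7, 8, 11}, which has 9 elements.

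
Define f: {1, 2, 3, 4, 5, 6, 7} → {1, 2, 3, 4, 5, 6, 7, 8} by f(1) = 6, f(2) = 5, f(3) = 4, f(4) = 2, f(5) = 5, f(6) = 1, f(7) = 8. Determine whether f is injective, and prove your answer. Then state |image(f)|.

f(2) = 5 = f(5) with 2 ≠ 5, so f is not injective.
The image of f is {1, 2, 4, 5, 6, 8}, which has 6 elements.

6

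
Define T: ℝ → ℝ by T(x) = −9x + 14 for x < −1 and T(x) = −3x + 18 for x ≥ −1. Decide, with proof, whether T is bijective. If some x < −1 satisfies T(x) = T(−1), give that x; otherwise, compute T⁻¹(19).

Both pieces are strictly decreasing (slopes −9 and −3), so each is injective on its own interval.
The left piece maps (−∞, −1) onto (23, ∞); the right piece maps [−1, ∞) onto (−∞, 21].
The images leave a gap (23 has no preimage), so T is not surjective, hence not bijective.
Because the two images are disjoint, no x < −1 has T(x) = T(−1), so we compute T⁻¹(19): 19 lies in (−∞, 21], so solve −3x + 18 = 19: x = (19 − 18)/(−3) = −1/3.

-1/3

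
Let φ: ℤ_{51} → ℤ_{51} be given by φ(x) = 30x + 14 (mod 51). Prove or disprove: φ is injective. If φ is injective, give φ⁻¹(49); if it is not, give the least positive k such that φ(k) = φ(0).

17

We have gcd(30, 51) = 3 > 1. Taking a = 0 and b = 17: φ(0) = 14 and φ(17) = 30·17 + 14 = 524 ≡ 14 (mod 51).
So φ(0) = φ(17) while 0 ≠ 17, thus φ is not injective.
Since φ is not injective, we find the least positive k with φ(k) = φ(0): this means 30k ≡ 0 (mod 51), i.e. 51 ∣ 30k. Since gcd(30, 51) = 3, dividing through by 3 this holds exactly when 17 ∣ 10k, and as gcd(10, 17) = 1, exactly when 17 ∣ k.
The smallest positive such k is 17.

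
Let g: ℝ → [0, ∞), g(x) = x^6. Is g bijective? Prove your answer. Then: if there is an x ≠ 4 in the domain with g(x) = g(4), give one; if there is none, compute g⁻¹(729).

-4

g(4) = 4096 = (−4)^6 = g(−4) (since 6 is even), with 4 ≠ −4. So g is not injective, hence not bijective.
For the follow-up, such an x exists: taking x = −4 ∈ ℝ gives g(−4) = 4096 = g(4) with −4 ≠ 4.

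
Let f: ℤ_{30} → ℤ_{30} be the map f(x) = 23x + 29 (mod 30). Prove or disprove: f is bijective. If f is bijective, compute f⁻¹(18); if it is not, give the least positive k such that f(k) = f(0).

23

If f(x_1) = f(x_2), then 23x_1 ≡ 23x_2 (mod 30). Because gcd(23, 30) = 1, we may cancel 23 to get x_1 ≡ x_2 (mod 30).
We now compute 23⁻¹ mod 30 explicitly. Euclid's algorithm: 30 = 1·23 + 7, 23 = 3·7 + 2, 7 = 3·2 + 1; back-substituting gives 1 = 17·23 − 13·30, so 23⁻¹ ≡ 17 (mod 30).
For any y ∈ ℤ_{30}, x = 17(y − 29) mod 30 satisfies f(x) = 23·17(y − 29) + 29 ≡ y (since 23·17 ≡ 1 mod 30). So every y has a preimage.
Therefore f is bijective.
Since f is bijective, we find f⁻¹(18): we need 23x ≡ 18 − 29 ≡ 19 (mod 30). Using 23⁻¹ = 17: x ≡ 17·19 = 323 = 10·30 + 23, so x = 23.
Check: f(23) = 23·23 + 29 = 558 = 18·30 + 18 ≡ 18 (mod 30).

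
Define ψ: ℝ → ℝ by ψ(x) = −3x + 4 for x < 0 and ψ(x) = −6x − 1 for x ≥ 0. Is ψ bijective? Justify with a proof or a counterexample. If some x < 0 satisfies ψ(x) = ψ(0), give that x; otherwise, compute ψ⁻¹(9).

Both pieces are strictly decreasing (slopes −3 and −6), so each is injective on its own interval.
The left piece maps (−∞, 0) onto (4, ∞); the right piece maps [0, ∞) onto (−∞, −1].
The images leave a gap (4 has no preimage), so ψ is not surjective, hence not bijective.
Because the two images are disjoint, no x < 0 has ψ(x) = ψ(0), so we compute ψ⁻¹(9): 9 lies in (4, ∞), so solve −3x + 4 = 9: x = (9 − 4)/(−3) = −5/3.

-5/3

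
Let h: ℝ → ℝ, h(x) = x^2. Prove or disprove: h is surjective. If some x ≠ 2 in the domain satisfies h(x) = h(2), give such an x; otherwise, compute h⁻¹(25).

Since 2 is even, x^2 ≥ 0 for all x ∈ ℝ, so −1 ∈ ℝ has no preimage. Thus h is not surjective.
For the follow-up, such an x exists: taking x = −2 ∈ ℝ gives h(−2) = 4 = h(2) with −2 ≠ 2.

-2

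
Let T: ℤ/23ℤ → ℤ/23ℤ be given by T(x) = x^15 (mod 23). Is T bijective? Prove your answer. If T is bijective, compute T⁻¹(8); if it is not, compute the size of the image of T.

Since 23 is prime, the nonzero elements of ℤ/23ℤ form a cyclic group of order 22.
As gcd(15, 22) = 1, raising to the 15th power is a bijection on this group: if s^15 ≡ t^15 then (st^{−1})^15 = 1, and the only element of order dividing gcd(15, 22) = 1 is 1, so s = t.
With T(0) = 0 this makes T injective on all of ℤ/23ℤ, hence bijective (finite equal-size domain and codomain). In particular T is bijective.
Since T is bijective, we find the preimage of 8. The inverse of x ↦ x^15 on (ℤ/23ℤ)^× is x ↦ x^3, because 15·3 = 45 = 2·22 + 1 ≡ 1 (mod 22) and x^{22} = 1 for x ≠ 0 (Fermat). So T⁻¹(8) = 8^3 mod 23.
Repeated squaring mod 23: 8^1 ≡ 8, 8^2 ≡ 8² = 64 ≡ 18. Since 3 = 2 + 1, 8^3 ≡ 18·8: 18·8 = 144 ≡ 6. So 8^3 ≡ 6 (mod 23).
Hence T⁻¹(8) = 6.

6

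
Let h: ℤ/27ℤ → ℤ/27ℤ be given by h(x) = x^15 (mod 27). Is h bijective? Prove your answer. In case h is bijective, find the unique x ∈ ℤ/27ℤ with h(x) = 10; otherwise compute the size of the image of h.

h(0) = 0^15 = 0.
h(3): Repeated squaring mod 27: 3^1 ≡ 3, 3^2 ≡ 3² = 9, 3^4 ≡ 9² = 81 ≡ 0, 3^8 ≡ 0² = 0. Since 15 = 8 + 4 + 2 + 1, 3^15 ≡ 0·0·9·3: 0·0 = 0, then 0·9 = 0, then 0·3 = 0. So 3^15 ≡ 0 (mod 27).
So h(0) = h(3) = 0 while 0 ≠ 3, hence h is not injective, hence not bijective.
Since h is not bijective, we determine |image(h)|. Computing x^15 mod 27 for each x (by repeated squaring, reducing mod 27 at every step), the values h(0), h(1), …, h(26) are: 0, 1, 17, 0, 19, 8, 0, 10, 26, 0, 1, 17, 0, 19, 8, 0, 10, 26, 0, 1, 17, 0, 19, 8, 0, 10, 26.
The distinct values are {0, 1, 8, 10, 17, 19, 26}; there are 7 of them.

7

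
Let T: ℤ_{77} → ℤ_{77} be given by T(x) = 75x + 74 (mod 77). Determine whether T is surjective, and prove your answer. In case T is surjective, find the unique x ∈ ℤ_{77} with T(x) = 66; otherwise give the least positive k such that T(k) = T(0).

4

Since gcd(75, 77) = 1, 75 is invertible modulo 77. Euclid's algorithm: 77 = 1·75 + 2, 75 = 37·2 + 1; back-substituting gives 1 = 38·75 − 37·77, so 75⁻¹ ≡ 38 (mod 77).
For any y ∈ ℤ_{77}, x = 38(y − 74) mod 77 satisfies T(x) = 75·38(y − 74) + 74 ≡ y (since 75·38 ≡ 1 mod 77). So every y has a preimage.
Thus T is surjective.
Since T is surjective, we compute T⁻¹(66): solve 75x + 74 ≡ 66 (mod 77), i.e. 75x ≡ 69 (mod 77).
Multiplying by 75⁻¹ = 38 gives x ≡ 38·69 = 2622 = 34·77 + 4 ≡ 4 (mod 77).
Check: T(4) = 75·4 + 74 = 374 = 4·77 + 66 ≡ 66 (mod 77).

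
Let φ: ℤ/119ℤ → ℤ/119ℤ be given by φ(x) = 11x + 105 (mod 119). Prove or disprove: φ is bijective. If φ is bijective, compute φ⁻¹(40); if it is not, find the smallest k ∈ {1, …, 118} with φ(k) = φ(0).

59

If φ(x_1) = φ(x_2), then 11x_1 ≡ 11x_2 (mod 119). Because gcd(11, 119) = 1, we may cancel 11 to get x_1 ≡ x_2 (mod 119).
We now compute 11⁻¹ mod 119 explicitly. Euclid's algorithm: 119 = 10·11 + 9, 11 = 1·9 + 2, 9 = 4·2 + 1; back-substituting gives 1 = 65·11 − 6·119, so 11⁻¹ ≡ 65 (mod 119).
Then y ↦ 65(y − 105) is a two-sided inverse to φ, so every y ∈ ℤ/119ℤ has a preimage.
Hence φ is bijective.
Since φ is bijective, we find φ⁻¹(40): we need 11x ≡ 40 − 105 ≡ 54 (mod 119). Using 11⁻¹ = 65: x ≡ 65·54 = 3510 = 29·119 + 59, so x = 59.
Check: φ(59) = 11·59 + 105 = 754 = 6·119 + 40 ≡ 40 (mod 119).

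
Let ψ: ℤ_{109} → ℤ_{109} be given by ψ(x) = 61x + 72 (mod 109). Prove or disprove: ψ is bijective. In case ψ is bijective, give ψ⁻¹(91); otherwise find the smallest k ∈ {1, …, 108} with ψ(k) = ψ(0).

Recall: ψ is injective if ψ(a) = ψ(b) implies a = b.
Suppose ψ(a) = ψ(b) in ℤ_{109}. Then 61a + 72 ≡ 61b + 72 (mod 109), hence 61(a − b) ≡ 0 (mod 109).
Since gcd(61, 109) = 1, 61 is invertible modulo 109, thus a − b ≡ 0 (mod 109), i.e. a = b.
We now compute 61⁻¹ mod 109 explicitly. Euclid's algorithm: 109 = 1·61 + 48, 61 = 1·48 + 13, 48 = 3·13 + 9, 13 = 1·9 + 4, 9 = 2·4 + 1; back-substituting gives 1 = 84·61 − 47·109, so 61⁻¹ ≡ 84 (mod 109).
For any y ∈ ℤ_{109}, x = 84(y − 72) mod 109 satisfies ψ(x) = 61·84(y − 72) + 72 ≡ y (since 61·84 ≡ 1 mod 109). So every y has a preimage.
Thus ψ is bijective.
Since ψ is bijective, we compute ψ⁻¹(91): solve 61x + 72 ≡ 91 (mod 109), i.e. 61x ≡ 19 (mod 109).
Multiplying by 61⁻¹ = 84 gives x ≡ 84·19 = 1596 = 14·109 + 70 ≡ 70 (mod 109).
Check: ψ(70) = 61·70 + 72 = 4342 = 39·109 + 91 ≡ 91 (mod 109).

70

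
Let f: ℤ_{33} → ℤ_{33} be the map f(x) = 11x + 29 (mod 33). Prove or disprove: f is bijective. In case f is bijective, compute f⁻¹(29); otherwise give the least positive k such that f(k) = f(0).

We have gcd(11, 33) = 11 > 1. Taking x_1 = 0 and x_2 = 3: f(0) = 29 and f(3) = 11·3 + 29 = 62 ≡ 29 (mod 33).
So f(0) = f(3) while 0 ≠ 3, hence f is not injective, hence not bijective.
Since f is not bijective, we find the least positive k with f(k) = f(0): this means 11k ≡ 0 (mod 33), i.e. 33 ∣ 11k. Since gcd(11, 33) = 11, dividing through by 11 this holds exactly when 3 ∣ k.
The smallest positive such k is 3.

3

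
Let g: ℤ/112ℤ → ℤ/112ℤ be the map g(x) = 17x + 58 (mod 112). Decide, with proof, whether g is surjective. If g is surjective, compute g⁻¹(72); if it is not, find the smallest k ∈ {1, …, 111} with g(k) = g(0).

Since gcd(17, 112) = 1, 17 is invertible modulo 112. Euclid's algorithm: 112 = 6·17 + 10, 17 = 1·10 + 7, 10 = 1·7 + 3, 7 = 2·3 + 1; back-substituting gives 1 = 33·17 − 5·112, so 17⁻¹ ≡ 33 (mod 112).
For any y ∈ ℤ/112ℤ, x = 33(y − 58) mod 112 satisfies g(x) = 17·33(y − 58) + 58 ≡ y (since 17·33 ≡ 1 mod 112). So every y has a preimage.
So g is surjective.
Since g is surjective, we compute g⁻¹(72): solve 17x + 58 ≡ 72 (mod 112), i.e. 17x ≡ 14 (mod 112).
Multiplying by 17⁻¹ = 33 gives x ≡ 33·14 = 462 = 4·112 + 14 ≡ 14 (mod 112).
Check: g(14) = 17·14 + 58 = 296 = 2·112 + 72 ≡ 72 (mod 112).

14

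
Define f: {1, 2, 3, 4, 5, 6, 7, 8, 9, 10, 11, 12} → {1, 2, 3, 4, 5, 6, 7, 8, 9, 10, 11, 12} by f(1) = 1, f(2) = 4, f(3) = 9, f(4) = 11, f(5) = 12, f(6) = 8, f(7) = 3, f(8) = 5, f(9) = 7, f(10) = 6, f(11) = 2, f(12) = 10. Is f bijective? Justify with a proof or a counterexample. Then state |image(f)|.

The values 1, 4, 9, 11, 12, 8, 3, 5, 7, 6, 2, 10 are a permutation of {1, 2, 3, 4, 5, 6, 7, 8, 9, 10, 11, 12}: each element appears exactly once.
So f is injective and surjective, hence bijective.
The image of f is {1, 2, 3, 4, 5, 6, 7, 8, 9, 10, 11, 12}, which has 12 elements.

12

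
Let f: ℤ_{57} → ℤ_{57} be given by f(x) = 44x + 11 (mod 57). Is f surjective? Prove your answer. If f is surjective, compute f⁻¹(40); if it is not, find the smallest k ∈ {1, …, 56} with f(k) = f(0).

46

Since gcd(44, 57) = 1, 44 is invertible modulo 57. Euclid's algorithm: 57 = 1·44 + 13, 44 = 3·13 + 5, 13 = 2·5 + 3, 5 = 1·3 + 2, 3 = 1·2 + 1; back-substituting gives 1 = 35·44 − 27·57, so 44⁻¹ ≡ 35 (mod 57).
Then y ↦ 35(y − 11) is a two-sided inverse to f, so every y ∈ ℤ_{57} has a preimage.
So f is surjective.
Since f is surjective, we compute f⁻¹(40): solve 44x + 11 ≡ 40 (mod 57), i.e. 44x ≡ 29 (mod 57).
Multiplying by 44⁻¹ = 35 gives x ≡ 35·29 = 1015 = 17·57 + 46 ≡ 46 (mod 57).
Check: f(46) = 44·46 + 11 = 2035 = 35·57 + 40 ≡ 40 (mod 57).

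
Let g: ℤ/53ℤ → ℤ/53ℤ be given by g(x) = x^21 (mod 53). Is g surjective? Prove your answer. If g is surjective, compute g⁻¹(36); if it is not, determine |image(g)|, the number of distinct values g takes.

13

Since 53 is prime, the nonzero elements of ℤ/53ℤ form a cyclic group of order 52.
As gcd(21, 52) = 1, raising to the 21st power is a bijection on this group: if a^21 ≡ b^21 then (ab^{−1})^21 = 1, and the only element of order dividing gcd(21, 52) = 1 is 1, so a = b.
With g(0) = 0 this makes g injective on all of ℤ/53ℤ, hence bijective (finite equal-size domain and codomain). In particular g is surjective.
Since g is surjective, we find the preimage of 36. The inverse of x ↦ x^21 on (ℤ/53ℤ)^× is x ↦ x^5, because 21·5 = 105 = 2·52 + 1 ≡ 1 (mod 52) and x^{52} = 1 for x ≠ 0 (Fermat). So g⁻¹(36) = 36^5 mod 53.
Repeated squaring mod 53: 36^1 ≡ 36, 36^2 ≡ 36² = 1296 ≡ 24, 36^4 ≡ 24² = 576 ≡ 46. Since 5 = 4 + 1, 36^5 ≡ 46·36: 46·36 = 1656 ≡ 13. So 36^5 ≡ 13 (mod 53).
Hence g⁻¹(36) = 13.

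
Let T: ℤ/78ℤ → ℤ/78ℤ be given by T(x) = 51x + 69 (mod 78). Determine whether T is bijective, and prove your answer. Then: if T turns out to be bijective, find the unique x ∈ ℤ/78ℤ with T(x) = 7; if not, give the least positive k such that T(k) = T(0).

We have gcd(51, 78) = 3 > 1. Taking s = 0 and t = 26: T(0) = 69 and T(26) = 51·26 + 69 = 1395 ≡ 69 (mod 78).
So T(0) = T(26) while 0 ≠ 26, therefore T is not injective, hence not bijective.
Since T is not bijective, we find the least positive k with T(k) = T(0): this means 51k ≡ 0 (mod 78), i.e. 78 ∣ 51k. Since gcd(51, 78) = 3, dividing through by 3 this holds exactly when 26 ∣ 17k, and as gcd(17, 26) = 1, exactly when 26 ∣ k.
The smallest positive such k is 26.

26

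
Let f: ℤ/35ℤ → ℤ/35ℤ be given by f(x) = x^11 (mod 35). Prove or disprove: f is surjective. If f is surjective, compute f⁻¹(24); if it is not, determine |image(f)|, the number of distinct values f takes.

Computing x^11 mod 35 for each x (by repeated squaring, reducing mod 35 at every step), the values f(0), f(1), …, f(34) are: 0, 1, 18, 12, 9, 10, 6, 28, 22, 4, 5, 16, 3, 27, 14, 15, 11, 33, 2, 24, 20, 21, 8, 32, 19, 30, 31, 13, 7, 29, 25, 26, 23, 17, 34.
Every element of ℤ/35ℤ appears exactly once in this list, so f is a bijection, and in particular surjective.
Since f is surjective, we read off the preimage of 24 from the same table: f(19) = 24, so f⁻¹(24) = 19.

19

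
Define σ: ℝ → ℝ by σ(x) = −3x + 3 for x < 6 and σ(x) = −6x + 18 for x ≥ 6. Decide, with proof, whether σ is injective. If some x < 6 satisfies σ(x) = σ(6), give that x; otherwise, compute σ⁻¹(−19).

Both pieces are strictly decreasing (slopes −3 and −6), so each is injective on its own interval.
The left piece maps (−∞, 6) onto (−15, ∞); the right piece maps [6, ∞) onto (−∞, −18].
These images are disjoint, so no value is attained by both pieces. So σ is injective.
Because the two images are disjoint, no x < 6 has σ(x) = σ(6), so we compute σ⁻¹(−19): −19 lies in (−∞, −18], so solve −6x + 18 = −19: x = (−19 − 18)/(−6) = 37/6.

37/6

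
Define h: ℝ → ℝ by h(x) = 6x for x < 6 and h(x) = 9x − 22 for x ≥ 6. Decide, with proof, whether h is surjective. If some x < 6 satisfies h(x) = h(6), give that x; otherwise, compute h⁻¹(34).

Both pieces are strictly increasing (slopes 6 and 9), so each is injective on its own interval.
The left piece maps (−∞, 6) onto (−∞, 36); the right piece maps [6, ∞) onto [32, ∞).
The union (−∞, 36) ∪ [32, ∞) covers ℝ, so h is surjective.
For the follow-up: the images overlap, so an x < 6 with h(x) = h(6) exists. h(6) = 32; solving 6x = 32 for x < 6 gives x = (32 − 0)/6 = 16/3.

16/3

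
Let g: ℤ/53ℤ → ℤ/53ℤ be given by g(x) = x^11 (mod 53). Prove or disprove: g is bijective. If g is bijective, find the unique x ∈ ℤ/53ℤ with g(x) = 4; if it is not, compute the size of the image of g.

38

Since 53 is prime, the nonzero elements of ℤ/53ℤ form a cyclic group of order 52.
As gcd(11, 52) = 1, raising to the 11th power is a bijection on this group: if a^11 ≡ b^11 then (ab^{−1})^11 = 1, and the only element of order dividing gcd(11, 52) = 1 is 1, so a = b.
With g(0) = 0 this makes g injective on all of ℤ/53ℤ, hence bijective (finite equal-size domain and codomain). In particular g is bijective.
Since g is bijective, we find the preimage of 4. The inverse of x ↦ x^11 on (ℤ/53ℤ)^× is x ↦ x^19, because 11·19 = 209 = 4·52 + 1 ≡ 1 (mod 52) and x^{52} = 1 for x ≠ 0 (Fermat). So g⁻¹(4) = 4^19 mod 53.
Repeated squaring mod 53: 4^1 ≡ 4, 4^2 ≡ 4² = 16, 4^4 ≡ 16² = 256 ≡ 44, 4^8 ≡ 44² = 1936 ≡ 28, 4^16 ≡ 28² = 784 ≡ 42. Since 19 = 16 + 2 + 1, 4^19 ≡ 42·16·4: 42·16 = 672 ≡ 36, then 36·4 = 144 ≡ 38. So 4^19 ≡ 38 (mod 53).
Hence g⁻¹(4) = 38.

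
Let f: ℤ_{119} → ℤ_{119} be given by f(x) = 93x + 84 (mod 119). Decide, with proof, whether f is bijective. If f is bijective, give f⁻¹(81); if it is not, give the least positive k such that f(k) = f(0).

If f(a) = f(b), then 93a ≡ 93b (mod 119). Because gcd(93, 119) = 1, we may cancel 93 to get a ≡ b (mod 119).
We now compute 93⁻¹ mod 119 explicitly. Euclid's algorithm: 119 = 1·93 + 26, 93 = 3·26 + 15, 26 = 1·15 + 11, 15 = 1·11 + 4, 11 = 2·4 + 3, 4 = 1·3 + 1; back-substituting gives 1 = 32·93 − 25·119, so 93⁻¹ ≡ 32 (mod 119).
Then y ↦ 32(y − 84) is a two-sided inverse to f, so every y ∈ ℤ_{119} has a preimage.
Therefore f is bijective.
Since f is bijective, we find f⁻¹(81): we need 93x ≡ 81 − 84 ≡ 116 (mod 119). Using 93⁻¹ = 32: x ≡ 32·116 = 3712 = 31·119 + 23, so x = 23.
Check: f(23) = 93·23 + 84 = 2223 = 18·119 + 81 ≡ 81 (mod 119).

23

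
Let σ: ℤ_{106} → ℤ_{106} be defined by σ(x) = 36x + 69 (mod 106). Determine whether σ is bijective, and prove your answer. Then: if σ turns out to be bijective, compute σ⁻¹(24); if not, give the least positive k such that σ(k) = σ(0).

53

We have gcd(36, 106) = 2 > 1. Taking u = 0 and v = 53: σ(0) = 69 and σ(53) = 36·53 + 69 = 1977 ≡ 69 (mod 106).
So σ(0) = σ(53) while 0 ≠ 53, therefore σ is not injective, hence not bijective.
Since σ is not bijective, we find the least positive k with σ(k) = σ(0): this means 36k ≡ 0 (mod 106), i.e. 106 ∣ 36k. Since gcd(36, 106) = 2, dividing through by 2 this holds exactly when 53 ∣ 18k, and as gcd(18, 53) = 1, exactly when 53 ∣ k.
The smallest positive such k is 53.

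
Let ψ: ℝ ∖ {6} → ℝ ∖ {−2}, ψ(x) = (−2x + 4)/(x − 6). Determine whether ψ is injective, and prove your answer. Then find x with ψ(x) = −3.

Suppose ψ(u) = ψ(v). Cross-multiplying: (−2u + 4)(v − 6) = (−2v + 4)(u − 6).
Expanding both sides and cancelling the symmetric terms leaves 8·(u − v) = 0. Since 8 ≠ 0, u = v. Thus ψ is injective.
Solving ψ(x) = −3: cross-multiplying gives −2x + 4 = −3(x − 6), which rearranges to 1x = 14, so x = 14.

14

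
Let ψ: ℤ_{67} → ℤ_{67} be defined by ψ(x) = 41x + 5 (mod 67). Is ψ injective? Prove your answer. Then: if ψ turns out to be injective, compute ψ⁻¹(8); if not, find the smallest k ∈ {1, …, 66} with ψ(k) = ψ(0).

If ψ(x_1) = ψ(x_2), then 41x_1 ≡ 41x_2 (mod 67). Because gcd(41, 67) = 1, we may cancel 41 to get x_1 ≡ x_2 (mod 67).
So ψ is injective.
We now compute 41⁻¹ mod 67 explicitly. Euclid's algorithm: 67 = 1·41 + 26, 41 = 1·26 + 15, 26 = 1·15 + 11, 15 = 1·11 + 4, 11 = 2·4 + 3, 4 = 1·3 + 1; back-substituting gives 1 = 18·41 − 11·67, so 41⁻¹ ≡ 18 (mod 67).
Since ψ is injective, we find ψ⁻¹(8): we need 41x ≡ 8 − 5 ≡ 3 (mod 67). Using 41⁻¹ = 18: x ≡ 18·3 = 54, so x = 54.
Check: ψ(54) = 41·54 + 5 = 2219 = 33·67 + 8 ≡ 8 (mod 67).

54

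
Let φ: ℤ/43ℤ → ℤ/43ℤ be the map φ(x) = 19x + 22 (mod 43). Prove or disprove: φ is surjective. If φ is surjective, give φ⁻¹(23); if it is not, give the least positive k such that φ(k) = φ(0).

34

By definition, φ is surjective if every y in the codomain equals φ(x) for some x in the domain.
Since gcd(19, 43) = 1, 19 is invertible modulo 43. Euclid's algorithm: 43 = 2·19 + 5, 19 = 3·5 + 4, 5 = 1·4 + 1; back-substituting gives 1 = 34·19 − 15·43, so 19⁻¹ ≡ 34 (mod 43).
For any y ∈ ℤ/43ℤ, x = 34(y − 22) mod 43 satisfies φ(x) = 19·34(y − 22) + 22 ≡ y (since 19·34 ≡ 1 mod 43). So every y has a preimage.
Thus φ is surjective.
Since φ is surjective, we compute φ⁻¹(23): solve 19x + 22 ≡ 23 (mod 43), i.e. 19x ≡ 1 (mod 43).
Multiplying by 19⁻¹ = 34 gives x ≡ 34·1 = 34 ≡ 34 (mod 43).
Check: φ(34) = 19·34 + 22 = 668 = 15·43 + 23 ≡ 23 (mod 43).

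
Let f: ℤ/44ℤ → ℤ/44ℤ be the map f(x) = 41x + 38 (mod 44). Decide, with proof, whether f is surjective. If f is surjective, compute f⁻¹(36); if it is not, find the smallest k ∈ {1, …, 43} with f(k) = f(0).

Since gcd(41, 44) = 1, 41 is invertible modulo 44. Euclid's algorithm: 44 = 1·41 + 3, 41 = 13·3 + 2, 3 = 1·2 + 1; back-substituting gives 1 = 29·41 − 27·44, so 41⁻¹ ≡ 29 (mod 44).
Then y ↦ 29(y − 38) is a two-sided inverse to f, so every y ∈ ℤ/44ℤ has a preimage.
Hence f is surjective.
Since f is surjective, we find f⁻¹(36): we need 41x ≡ 36 − 38 ≡ 42 (mod 44). Using 41⁻¹ = 29: x ≡ 29·42 = 1218 = 27·44 + 30, so x = 30.
Check: f(30) = 41·30 + 38 = 1268 = 28·44 + 36 ≡ 36 (mod 44).

30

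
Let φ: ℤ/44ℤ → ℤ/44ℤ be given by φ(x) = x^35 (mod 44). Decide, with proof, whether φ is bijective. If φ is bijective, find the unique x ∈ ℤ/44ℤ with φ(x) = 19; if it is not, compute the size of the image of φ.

φ(1) = 1^35 = 1.
φ(5): Repeated squaring mod 44: 5^1 ≡ 5, 5^2 ≡ 5² = 25, 5^4 ≡ 25² = 625 ≡ 9, 5^8 ≡ 9² = 81 ≡ 37, 5^16 ≡ 37² = 1369 ≡ 5, 5^32 ≡ 5² = 25. Since 35 = 32 + 2 + 1, 5^35 ≡ 25·25·5: 25·25 = 625 ≡ 9, then 9·5 = 45 ≡ 1. So 5^35 ≡ 1 (mod 44).
So φ(1) = φ(5) = 1 while 1 ≠ 5, hence φ is not injective, hence not bijective.
Since φ is not bijective, we determine |image(φ)|. Computing x^35 mod 44 for each x (by repeated squaring, reducing mod 44 at every step), the values φ(0), φ(1), …, φ(43) are: 0, 1, 32, 23, 12, 1, 32, 43, 32, 1, 32, 11, 12, 21, 12, 23, 12, 21, 32, 43, 12, 21, 0, 23, 32, 1, 12, 23, 32, 21, 32, 23, 32, 33, 12, 43, 12, 1, 12, 43, 32, 21, 12, 43.
The distinct values are {0, 1, 11, 12, 21, 23, 32, 33, 43}; there are 9 of them.

9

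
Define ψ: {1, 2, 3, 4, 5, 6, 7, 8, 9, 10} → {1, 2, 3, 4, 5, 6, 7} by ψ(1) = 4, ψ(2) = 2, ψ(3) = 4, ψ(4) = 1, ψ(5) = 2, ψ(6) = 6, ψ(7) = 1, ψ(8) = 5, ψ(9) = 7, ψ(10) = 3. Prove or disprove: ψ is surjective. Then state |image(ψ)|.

7

Every element of the codomain has a preimage: 1 = ψ(4), 2 = ψ(2), 3 = ψ(10), 4 = ψ(1), 5 = ψ(8), 6 = ψ(6), 7 = ψ(9).
Hence ψ is surjective.
The image of ψ is {1, 2, 3, 4, 5, 6, 7}, which has 7 elements.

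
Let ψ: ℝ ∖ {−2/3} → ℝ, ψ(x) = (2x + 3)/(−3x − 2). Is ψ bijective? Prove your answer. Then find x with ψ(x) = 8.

If ψ(x) = −2/3, cross-multiplying gives −3(2x + 3) = 2(−3x − 2), which simplifies to −9 = −4 — false.  So −2/3 has no preimage and ψ is not surjective.
Thus ψ is not bijective.
Solving ψ(x) = 8: cross-multiplying gives 2x + 3 = 8(−3x − 2), which rearranges to 26x = −19, so x = −19/26.

-19/26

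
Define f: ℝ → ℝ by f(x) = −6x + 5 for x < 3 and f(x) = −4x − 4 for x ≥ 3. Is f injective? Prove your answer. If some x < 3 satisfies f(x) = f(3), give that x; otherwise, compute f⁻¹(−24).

5

Both pieces are strictly decreasing (slopes −6 and −4), so each is injective on its own interval.
The left piece maps (−∞, 3) onto (−13, ∞); the right piece maps [3, ∞) onto (−∞, −16].
These images are disjoint, so no value is attained by both pieces. Therefore f is injective.
Because the two images are disjoint, no x < 3 has f(x) = f(3), so we compute f⁻¹(−24): −24 lies in (−∞, −16], so solve −4x − 4 = −24: x = (−24 + 4)/(−4) = 5.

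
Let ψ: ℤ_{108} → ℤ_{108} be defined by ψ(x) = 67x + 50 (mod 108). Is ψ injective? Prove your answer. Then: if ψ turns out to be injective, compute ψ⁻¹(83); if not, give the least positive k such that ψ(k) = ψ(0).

15

Recall that ψ is injective when ψ(u) = ψ(v) forces u = v.
Suppose ψ(u) = ψ(v) in ℤ_{108}. Then 67u + 50 ≡ 67v + 50 (mod 108), hence 67(u − v) ≡ 0 (mod 108).
Since gcd(67, 108) = 1, 67 is invertible modulo 108, so u − v ≡ 0 (mod 108), i.e. u = v.
So ψ is injective.
We now compute 67⁻¹ mod 108 explicitly. Euclid's algorithm: 108 = 1·67 + 41, 67 = 1·41 + 26, 41 = 1·26 + 15, 26 = 1·15 + 11, 15 = 1·11 + 4, 11 = 2·4 + 3, 4 = 1·3 + 1; back-substituting gives 1 = 79·67 − 49·108, so 67⁻¹ ≡ 79 (mod 108).
Since ψ is injective, we compute ψ⁻¹(83): solve 67x + 50 ≡ 83 (mod 108), i.e. 67x ≡ 33 (mod 108).
Multiplying by 67⁻¹ = 79 gives x ≡ 79·33 = 2607 = 24·108 + 15 ≡ 15 (mod 108).
Check: ψ(15) = 67·15 + 50 = 1055 = 9·108 + 83 ≡ 83 (mod 108).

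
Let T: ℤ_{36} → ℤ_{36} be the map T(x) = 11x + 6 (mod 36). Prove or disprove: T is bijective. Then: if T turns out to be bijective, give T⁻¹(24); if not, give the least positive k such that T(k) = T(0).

18

Recall that T is injective when T(a) = T(b) forces a = b.
Suppose T(a) = T(b) in ℤ_{36}. Then 11a + 6 ≡ 11b + 6 (mod 36), thus 11(a − b) ≡ 0 (mod 36).
Since gcd(11, 36) = 1, 11 is invertible modulo 36, hence a − b ≡ 0 (mod 36), i.e. a = b.
We now compute 11⁻¹ mod 36 explicitly. Euclid's algorithm: 36 = 3·11 + 3, 11 = 3·3 + 2, 3 = 1·2 + 1; back-substituting gives 1 = 23·11 − 7·36, so 11⁻¹ ≡ 23 (mod 36).
Then y ↦ 23(y − 6) is a two-sided inverse to T, so every y ∈ ℤ_{36} has a preimage.
Hence T is bijective.
Since T is bijective, we find T⁻¹(24): we need 11x ≡ 24 − 6 ≡ 18 (mod 36). Using 11⁻¹ = 23: x ≡ 23·18 = 414 = 11·36 + 18, so x = 18.
Check: T(18) = 11·18 + 6 = 204 = 5·36 + 24 ≡ 24 (mod 36).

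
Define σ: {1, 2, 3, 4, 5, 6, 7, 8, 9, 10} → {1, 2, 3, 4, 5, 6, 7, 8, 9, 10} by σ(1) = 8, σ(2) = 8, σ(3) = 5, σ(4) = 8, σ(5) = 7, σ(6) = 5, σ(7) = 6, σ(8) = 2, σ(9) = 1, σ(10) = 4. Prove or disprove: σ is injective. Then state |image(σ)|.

σ(1) = 8 = σ(2) with 1 ≠ 2, so σ is not injective.
The image of σ is {1, 2, 4, 5, 6, 7, 8}, which has 7 elements.

7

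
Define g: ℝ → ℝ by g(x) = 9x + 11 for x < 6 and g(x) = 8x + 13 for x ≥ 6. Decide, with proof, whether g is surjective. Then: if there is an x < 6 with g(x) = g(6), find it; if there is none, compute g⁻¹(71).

50/9

Both pieces are strictly increasing (slopes 9 and 8), so each is injective on its own interval.
The left piece maps (−∞, 6) onto (−∞, 65); the right piece maps [6, ∞) onto [61, ∞).
The union (−∞, 65) ∪ [61, ∞) covers ℝ, so g is surjective.
For the follow-up: the images overlap, so an x < 6 with g(x) = g(6) exists. g(6) = 61; solving 9x + 11 = 61 for x < 6 gives x = (61 − 11)/9 = 50/9.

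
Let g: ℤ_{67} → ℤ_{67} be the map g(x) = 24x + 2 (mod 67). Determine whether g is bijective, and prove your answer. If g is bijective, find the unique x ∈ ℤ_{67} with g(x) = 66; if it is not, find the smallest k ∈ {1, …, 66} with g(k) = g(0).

25

Recall: g is injective when g(x_1) = g(x_2) forces x_1 = x_2.
Suppose g(x_1) = g(x_2) in ℤ_{67}. Then 24x_1 + 2 ≡ 24x_2 + 2 (mod 67), therefore 24(x_1 − x_2) ≡ 0 (mod 67).
Since gcd(24, 67) = 1, 24 is invertible modulo 67, so x_1 − x_2 ≡ 0 (mod 67), i.e. x_1 = x_2.
We now compute 24⁻¹ mod 67 explicitly. Euclid's algorithm: 67 = 2·24 + 19, 24 = 1·19 + 5, 19 = 3·5 + 4, 5 = 1·4 + 1; back-substituting gives 1 = 14·24 − 5·67, so 24⁻¹ ≡ 14 (mod 67).
Then y ↦ 14(y − 2) is a two-sided inverse to g, so every y ∈ ℤ_{67} has a preimage.
Thus g is bijective.
Since g is bijective, we compute g⁻¹(66): solve 24x + 2 ≡ 66 (mod 67), i.e. 24x ≡ 64 (mod 67).
Multiplying by 24⁻¹ = 14 gives x ≡ 14·64 = 896 = 13·67 + 25 ≡ 25 (mod 67).
Check: g(25) = 24·25 + 2 = 602 = 8·67 + 66 ≡ 66 (mod 67).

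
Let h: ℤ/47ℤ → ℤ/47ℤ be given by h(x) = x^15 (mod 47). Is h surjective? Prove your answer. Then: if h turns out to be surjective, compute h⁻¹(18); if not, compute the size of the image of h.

Since 47 is prime, the nonzero elements of ℤ/47ℤ form a cyclic group of order 46.
As gcd(15, 46) = 1, raising to the 15th power is a bijection on this group: if a^15 ≡ b^15 then (ab^{−1})^15 = 1, and the only element of order dividing gcd(15, 46) = 1 is 1, so a = b.
With h(0) = 0 this makes h injective on all of ℤ/47ℤ, hence bijective (finite equal-size domain and codomain). In particular h is surjective.
Since h is surjective, we find the preimage of 18. The inverse of x ↦ x^15 on (ℤ/47ℤ)^× is x ↦ x^43, because 15·43 = 645 = 14·46 + 1 ≡ 1 (mod 46) and x^{46} = 1 for x ≠ 0 (Fermat). So h⁻¹(18) = 18^43 mod 47.
Repeated squaring mod 47: 18^1 ≡ 18, 18^2 ≡ 18² = 324 ≡ 42, 18^4 ≡ 42² = 1764 ≡ 25, 18^8 ≡ 25² = 625 ≡ 14, 18^16 ≡ 14² = 196 ≡ 8, 18^32 ≡ 8² = 64 ≡ 17. Since 43 = 32 + 8 + 2 + 1, 18^43 ≡ 17·14·42·18: 17·14 = 238 ≡ 3, then 3·42 = 126 ≡ 32, then 32·18 = 576 ≡ 12. So 18^43 ≡ 12 (mod 47).
Hence h⁻¹(18) = 12.

12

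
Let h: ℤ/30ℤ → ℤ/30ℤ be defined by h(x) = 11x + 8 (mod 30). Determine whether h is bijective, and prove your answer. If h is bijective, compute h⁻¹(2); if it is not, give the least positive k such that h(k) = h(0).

24

Recall that h is injective if h(x_1) = h(x_2) implies x_1 = x_2.
If h(x_1) = h(x_2), then 11x_1 ≡ 11x_2 (mod 30). Because gcd(11, 30) = 1, we may cancel 11 to get x_1 ≡ x_2 (mod 30).
We now compute 11⁻¹ mod 30 explicitly. Euclid's algorithm: 30 = 2·11 + 8, 11 = 1·8 + 3, 8 = 2·3 + 2, 3 = 1·2 + 1; back-substituting gives 1 = 11·11 − 4·30, so 11⁻¹ ≡ 11 (mod 30).
Then y ↦ 11(y − 8) is a two-sided inverse to h, so every y ∈ ℤ/30ℤ has a preimage.
Therefore h is bijective.
Since h is bijective, we compute h⁻¹(2): solve 11x + 8 ≡ 2 (mod 30), i.e. 11x ≡ 24 (mod 30).
Multiplying by 11⁻¹ = 11 gives x ≡ 11·24 = 264 = 8·30 + 24 ≡ 24 (mod 30).
Check: h(24) = 11·24 + 8 = 272 = 9·30 + 2 ≡ 2 (mod 30).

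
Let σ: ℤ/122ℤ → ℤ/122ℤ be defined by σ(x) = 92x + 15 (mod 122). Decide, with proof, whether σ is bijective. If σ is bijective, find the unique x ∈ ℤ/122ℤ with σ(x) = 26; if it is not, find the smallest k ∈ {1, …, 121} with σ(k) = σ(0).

We have gcd(92, 122) = 2 > 1. Taking u = 0 and v = 61: σ(0) = 15 and σ(61) = 92·61 + 15 = 5627 ≡ 15 (mod 122).
So σ(0) = σ(61) while 0 ≠ 61, thus σ is not injective, hence not bijective.
Since σ is not bijective, we find the least positive k with σ(k) = σ(0): this means 92k ≡ 0 (mod 122), i.e. 122 ∣ 92k. Since gcd(92, 122) = 2, dividing through by 2 this holds exactly when 61 ∣ 46k, and as gcd(46, 61) = 1, exactly when 61 ∣ k.
The smallest positive such k is 61.

61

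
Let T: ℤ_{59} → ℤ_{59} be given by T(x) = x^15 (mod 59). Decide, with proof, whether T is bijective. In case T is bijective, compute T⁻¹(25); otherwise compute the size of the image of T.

35

Since 59 is prime, the nonzero elements of ℤ_{59} form a cyclic group of order 58.
As gcd(15, 58) = 1, raising to the 15th power is a bijection on this group: if s^15 ≡ t^15 then (st^{−1})^15 = 1, and the only element of order dividing gcd(15, 58) = 1 is 1, so s = t.
With T(0) = 0 this makes T injective on all of ℤ_{59}, hence bijective (finite equal-size domain and codomain). In particular T is bijective.
Since T is bijective, we find the preimage of 25. The inverse of x ↦ x^15 on (ℤ_{59})^× is x ↦ x^31, because 15·31 = 465 = 8·58 + 1 ≡ 1 (mod 58) and x^{58} = 1 for x ≠ 0 (Fermat). So T⁻¹(25) = 25^31 mod 59.
Repeated squaring mod 59: 25^1 ≡ 25, 25^2 ≡ 25² = 625 ≡ 35, 25^4 ≡ 35² = 1225 ≡ 45, 25^8 ≡ 45² = 2025 ≡ 19, 25^16 ≡ 19² = 361 ≡ 7. Since 31 = 16 + 8 + 4 + 2 + 1, 25^31 ≡ 7·19·45·35·25: 7·19 = 133 ≡ 15, then 15·45 = 675 ≡ 26, then 26·35 = 910 ≡ 25, then 25·25 = 625 ≡ 35. So 25^31 ≡ 35 (mod 59).
Hence T⁻¹(25) = 35.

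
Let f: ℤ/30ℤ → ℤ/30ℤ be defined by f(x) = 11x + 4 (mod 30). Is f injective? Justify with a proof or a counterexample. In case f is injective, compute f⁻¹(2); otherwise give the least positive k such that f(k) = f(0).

8

Recall: f is injective when f(x_1) = f(x_2) forces x_1 = x_2.
Suppose f(x_1) = f(x_2) in ℤ/30ℤ. Then 11x_1 + 4 ≡ 11x_2 + 4 (mod 30), thus 11(x_1 − x_2) ≡ 0 (mod 30).
Since gcd(11, 30) = 1, 11 is invertible modulo 30, thus x_1 − x_2 ≡ 0 (mod 30), i.e. x_1 = x_2.
Thus f is injective.
We now compute 11⁻¹ mod 30 explicitly. Euclid's algorithm: 30 = 2·11 + 8, 11 = 1·8 + 3, 8 = 2·3 + 2, 3 = 1·2 + 1; back-substituting gives 1 = 11·11 − 4·30, so 11⁻¹ ≡ 11 (mod 30).
Since f is injective, we find f⁻¹(2): we need 11x ≡ 2 − 4 ≡ 28 (mod 30). Using 11⁻¹ = 11: x ≡ 11·28 = 308 = 10·30 + 8, so x = 8.
Check: f(8) = 11·8 + 4 = 92 = 3·30 + 2 ≡ 2 (mod 30).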